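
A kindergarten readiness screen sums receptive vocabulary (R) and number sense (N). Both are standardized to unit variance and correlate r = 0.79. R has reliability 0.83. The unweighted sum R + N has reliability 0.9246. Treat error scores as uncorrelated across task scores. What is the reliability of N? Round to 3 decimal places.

0.900

Var(R+N) = 2 + 2·0.79 = 3.580.
True-score variance = ρ_R + ρ_N + 2·0.79, so 0.9246 = (0.83 + ρ_N + 1.58) / 3.580.
ρ_N = 0.9246·3.580 − 0.83 − 1.58 = 0.900.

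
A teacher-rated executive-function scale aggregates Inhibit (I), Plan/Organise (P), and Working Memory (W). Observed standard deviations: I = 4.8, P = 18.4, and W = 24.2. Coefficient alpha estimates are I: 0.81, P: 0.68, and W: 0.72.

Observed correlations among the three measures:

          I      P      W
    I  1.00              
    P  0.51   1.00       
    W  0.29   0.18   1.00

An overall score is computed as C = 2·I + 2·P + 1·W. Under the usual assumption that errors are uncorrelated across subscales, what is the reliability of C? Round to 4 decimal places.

0.7841

Var(C) = 2²·4.8² + 2²·18.4² + 24.2² + 2·[4·4.8·18.4·0.51 + 2·4.8·24.2·0.29 + 2·18.4·24.2·0.18] = 2032.04 + 815.693 = 2847.73.
Because errors are independent across components, Cov(Tᵢ,Tⱼ) = Cov(Xᵢ,Xⱼ); the off-diagonal part of the true-score variance is the same as above.
True-score variance = [2²·4.8²·0.81 + 2²·18.4²·0.68 + 24.2²·0.72] + 815.693 = 1417.19 + 815.693 = 2232.89.
Reliability = 2232.89 / 2847.73 = 0.7841.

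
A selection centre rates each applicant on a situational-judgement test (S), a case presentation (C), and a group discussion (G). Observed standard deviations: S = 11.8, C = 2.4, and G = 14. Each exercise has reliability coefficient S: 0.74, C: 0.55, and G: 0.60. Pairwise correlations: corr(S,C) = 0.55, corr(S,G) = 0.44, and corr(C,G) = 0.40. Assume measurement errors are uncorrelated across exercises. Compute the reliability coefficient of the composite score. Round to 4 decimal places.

0.7847

Var(S+C+G) = 11.8² + 2.4² + 14² + 2·[11.8·2.4·0.55 + 11.8·14·0.44 + 2.4·14·0.40] = 341 + 203.408 = 544.408.
Under uncorrelated errors the observed covariances equal the true-score covariances, so only the own-variance terms attenuate.
True-score variance = [11.8²·0.74 + 2.4²·0.55 + 14²·0.60] + 203.408 = 223.806 + 203.408 = 427.214.
Reliability = 427.214 / 544.408 = 0.7847.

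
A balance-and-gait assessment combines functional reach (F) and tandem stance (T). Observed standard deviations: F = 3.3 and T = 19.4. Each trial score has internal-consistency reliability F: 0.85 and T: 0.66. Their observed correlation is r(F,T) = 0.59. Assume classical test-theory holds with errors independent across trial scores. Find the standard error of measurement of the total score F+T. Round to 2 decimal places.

Var(total) = 387.25 + 75.5436 = 462.794.
True-score variance = 257.654 + 75.5436 = 333.198, so reliability = 0.7200.
Error variance = 462.794 − 333.198 = 129.596; SEM = √129.596 = 11.38.

11.38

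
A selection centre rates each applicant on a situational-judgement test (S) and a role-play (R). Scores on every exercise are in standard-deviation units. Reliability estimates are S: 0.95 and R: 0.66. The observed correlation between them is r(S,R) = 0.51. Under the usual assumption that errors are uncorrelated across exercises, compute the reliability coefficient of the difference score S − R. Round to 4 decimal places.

Var(S−R) = 1 + 1 − 2·0.51 = 2 − 1.02 = 0.98.
Because errors are independent across components, Cov(Tᵢ,Tⱼ) = Cov(Xᵢ,Xⱼ); the off-diagonal part of the true-score variance is the same as above.
True-score variance = [0.95 + 0.66] − 1.02 = 1.61 − 1.02 = 0.59.
Reliability = 0.59 / 0.98 = 0.6020.

0.6020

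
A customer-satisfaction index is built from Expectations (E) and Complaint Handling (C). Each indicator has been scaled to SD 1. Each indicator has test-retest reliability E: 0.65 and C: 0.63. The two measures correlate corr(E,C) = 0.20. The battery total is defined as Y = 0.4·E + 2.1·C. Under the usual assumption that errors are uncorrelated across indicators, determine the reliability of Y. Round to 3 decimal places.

Var(Y) = 0.4² + 2.1² + 2·[0.84·0.20] = 4.57 + 0.336 = 4.906.
Because errors are independent across components, Cov(Tᵢ,Tⱼ) = Cov(Xᵢ,Xⱼ); the off-diagonal part of the true-score variance is the same as above.
True-score variance = [0.4²·0.65 + 2.1²·0.63] + 0.336 = 2.8823 + 0.336 = 3.2183.
Reliability = 3.2183 / 4.906 = 0.656.

0.656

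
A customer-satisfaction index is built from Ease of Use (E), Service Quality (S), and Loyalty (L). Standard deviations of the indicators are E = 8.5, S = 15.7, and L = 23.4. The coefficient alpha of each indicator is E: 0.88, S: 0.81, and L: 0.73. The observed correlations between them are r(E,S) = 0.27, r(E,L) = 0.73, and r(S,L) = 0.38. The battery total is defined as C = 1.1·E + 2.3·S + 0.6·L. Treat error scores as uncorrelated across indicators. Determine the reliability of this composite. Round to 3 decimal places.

0.867

Var(C) = 1.1²·8.5² + 2.3²·15.7² + 0.6²·23.4² + 2·[2.53·8.5·15.7·0.27 + 0.66·8.5·23.4·0.73 + 1.38·15.7·23.4·0.38] = 1588.48 + 759.288 = 2347.76.
Under uncorrelated errors the observed covariances equal the true-score covariances, so only the own-variance terms attenuate.
True-score variance = [1.1²·8.5²·0.88 + 2.3²·15.7²·0.81 + 0.6²·23.4²·0.73] + 759.288 = 1277.02 + 759.288 = 2036.3.
Reliability = 2036.3 / 2347.76 = 0.867.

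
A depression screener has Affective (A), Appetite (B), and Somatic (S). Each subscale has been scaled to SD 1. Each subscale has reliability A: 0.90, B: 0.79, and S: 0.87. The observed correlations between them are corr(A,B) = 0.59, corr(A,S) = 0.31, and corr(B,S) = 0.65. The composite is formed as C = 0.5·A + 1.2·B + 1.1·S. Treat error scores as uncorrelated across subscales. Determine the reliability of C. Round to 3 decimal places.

Var(C) = 0.5² + 1.2² + 1.1² + 2·[0.6·0.59 + 0.55·0.31 + 1.32·0.65] = 2.9 + 2.765 = 5.665.
Because errors are independent across components, Cov(Tᵢ,Tⱼ) = Cov(Xᵢ,Xⱼ); the off-diagonal part of the true-score variance is the same as above.
True-score variance = [0.5²·0.90 + 1.2²·0.79 + 1.1²·0.87] + 2.765 = 2.4153 + 2.765 = 5.1803.
Reliability = 5.1803 / 5.665 = 0.914.

0.914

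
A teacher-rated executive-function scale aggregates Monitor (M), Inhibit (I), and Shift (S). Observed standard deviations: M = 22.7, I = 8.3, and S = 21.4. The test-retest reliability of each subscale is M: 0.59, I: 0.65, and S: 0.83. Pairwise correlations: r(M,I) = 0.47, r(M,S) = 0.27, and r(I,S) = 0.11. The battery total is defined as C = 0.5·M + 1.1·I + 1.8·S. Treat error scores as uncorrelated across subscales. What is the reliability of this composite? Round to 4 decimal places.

Var(C) = 0.5²·22.7² + 1.1²·8.3² + 1.8²·21.4² + 2·[0.55·22.7·8.3·0.47 + 0.9·22.7·21.4·0.27 + 1.98·8.3·21.4·0.11] = 1695.97 + 410.868 = 2106.84.
With uncorrelated errors the cross-covariances are all true-score covariance, so they carry over unchanged; only the diagonal terms shrink to ρᵢσᵢ².
True-score variance = [0.5²·22.7²·0.59 + 1.1²·8.3²·0.65 + 1.8²·21.4²·0.83] + 410.868 = 1361.73 + 410.868 = 1772.6.
Reliability = 1772.6 / 2106.84 = 0.8414.

0.8414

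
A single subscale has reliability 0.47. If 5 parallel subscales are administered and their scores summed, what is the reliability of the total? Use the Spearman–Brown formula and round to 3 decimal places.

0.816

ρ_k = kρ / (1 + (k−1)ρ) = 5·0.47 / (1 + 4·0.47) = 2.350 / 2.880 = 0.816.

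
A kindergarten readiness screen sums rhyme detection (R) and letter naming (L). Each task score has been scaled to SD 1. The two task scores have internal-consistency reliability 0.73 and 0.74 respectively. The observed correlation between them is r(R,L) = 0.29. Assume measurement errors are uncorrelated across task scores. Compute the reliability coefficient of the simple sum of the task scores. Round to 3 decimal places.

Var(R+L) = 2 + 2·[0.29] = 2 + 0.58 = 2.58.
Under uncorrelated errors the observed covariances equal the true-score covariances, so only the own-variance terms attenuate.
True-score variance = [0.73 + 0.74] + 0.58 = 1.47 + 0.58 = 2.05.
Reliability = 2.05 / 2.58 = 0.795.

0.795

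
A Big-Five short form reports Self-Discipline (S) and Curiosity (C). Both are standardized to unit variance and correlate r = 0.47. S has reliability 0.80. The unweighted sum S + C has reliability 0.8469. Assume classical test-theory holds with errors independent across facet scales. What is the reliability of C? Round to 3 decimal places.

0.750

Var(S+C) = 2 + 2·0.47 = 2.940.
True-score variance = ρ_S + ρ_C + 2·0.47, so 0.8469 = (0.80 + ρ_C + 0.94) / 2.940.
ρ_C = 0.8469·2.940 − 0.80 − 0.94 = 0.750.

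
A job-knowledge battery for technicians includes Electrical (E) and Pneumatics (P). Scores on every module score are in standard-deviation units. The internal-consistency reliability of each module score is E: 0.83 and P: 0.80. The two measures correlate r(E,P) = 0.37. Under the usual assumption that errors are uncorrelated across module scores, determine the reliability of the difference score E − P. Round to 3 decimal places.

0.706

Var(E−P) = 1 + 1 − 2·0.37 = 2 − 0.74 = 1.26.
With uncorrelated errors the cross-covariances are all true-score covariance, so they carry over unchanged; only the diagonal terms shrink to ρᵢσᵢ².
True-score variance = [0.83 + 0.80] − 0.74 = 1.63 − 0.74 = 0.89.
Reliability = 0.89 / 1.26 = 0.706.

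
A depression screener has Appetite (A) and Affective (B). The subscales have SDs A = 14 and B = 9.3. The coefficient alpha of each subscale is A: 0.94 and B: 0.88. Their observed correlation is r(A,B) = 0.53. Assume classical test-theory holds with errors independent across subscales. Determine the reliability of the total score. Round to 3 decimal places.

0.947

Var(A+B) = 14² + 9.3² + 2·[14·9.3·0.53] = 282.49 + 138.012 = 420.502.
Under uncorrelated errors the observed covariances equal the true-score covariances, so only the own-variance terms attenuate.
True-score variance = [14²·0.94 + 9.3²·0.88] + 138.012 = 260.351 + 138.012 = 398.363.
Reliability = 398.363 / 420.502 = 0.947.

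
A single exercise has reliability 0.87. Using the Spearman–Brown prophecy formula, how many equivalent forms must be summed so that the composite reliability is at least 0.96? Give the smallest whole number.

4

k ≥ ρ*(1−ρ₁)/(ρ₁(1−ρ*)) = 0.96·0.13 / (0.87·0.04) = 3.586.
Smallest integer k = 4.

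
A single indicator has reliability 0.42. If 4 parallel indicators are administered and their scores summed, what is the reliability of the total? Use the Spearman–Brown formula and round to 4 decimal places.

ρ_k = kρ / (1 + (k−1)ρ) = 4·0.42 / (1 + 3·0.42) = 1.680 / 2.260 = 0.7434.

0.7434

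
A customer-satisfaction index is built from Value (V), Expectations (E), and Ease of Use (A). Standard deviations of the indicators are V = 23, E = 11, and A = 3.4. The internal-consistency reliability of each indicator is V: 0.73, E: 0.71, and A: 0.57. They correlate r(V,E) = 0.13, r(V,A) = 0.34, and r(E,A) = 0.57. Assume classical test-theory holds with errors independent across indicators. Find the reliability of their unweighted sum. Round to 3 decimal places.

0.778

Var(V+E+A) = 23² + 11² + 3.4² + 2·[23·11·0.13 + 23·3.4·0.34 + 11·3.4·0.57] = 661.56 + 161.592 = 823.152.
Because errors are independent across components, Cov(Tᵢ,Tⱼ) = Cov(Xᵢ,Xⱼ); the off-diagonal part of the true-score variance is the same as above.
True-score variance = [23²·0.73 + 11²·0.71 + 3.4²·0.57] + 161.592 = 478.669 + 161.592 = 640.261.
Reliability = 640.261 / 823.152 = 0.778.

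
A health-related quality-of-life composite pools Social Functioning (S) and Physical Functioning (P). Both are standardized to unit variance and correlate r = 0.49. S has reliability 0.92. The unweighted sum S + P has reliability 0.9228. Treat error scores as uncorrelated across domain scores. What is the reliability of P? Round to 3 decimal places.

Var(S+P) = 2 + 2·0.49 = 2.980.
True-score variance = ρ_S + ρ_P + 2·0.49, so 0.9228 = (0.92 + ρ_P + 0.98) / 2.980.
ρ_P = 0.9228·2.980 − 0.92 − 0.98 = 0.850.

0.850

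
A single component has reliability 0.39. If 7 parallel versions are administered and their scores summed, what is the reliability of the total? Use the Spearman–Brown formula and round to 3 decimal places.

ρ_k = kρ / (1 + (k−1)ρ) = 7·0.39 / (1 + 6·0.39) = 2.730 / 3.340 = 0.817.

0.817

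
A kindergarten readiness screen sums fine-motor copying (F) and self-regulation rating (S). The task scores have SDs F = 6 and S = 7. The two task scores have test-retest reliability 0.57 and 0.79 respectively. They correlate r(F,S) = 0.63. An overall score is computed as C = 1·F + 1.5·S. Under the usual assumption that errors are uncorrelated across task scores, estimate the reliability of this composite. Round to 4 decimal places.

Var(C) = 6² + 1.5²·7² + 2·[1.5·6·7·0.63] = 146.25 + 79.38 = 225.63.
With uncorrelated errors the cross-covariances are all true-score covariance, so they carry over unchanged; only the diagonal terms shrink to ρᵢσᵢ².
True-score variance = [6²·0.57 + 1.5²·7²·0.79] + 79.38 = 107.618 + 79.38 = 186.998.
Reliability = 186.998 / 225.63 = 0.8288.

0.8288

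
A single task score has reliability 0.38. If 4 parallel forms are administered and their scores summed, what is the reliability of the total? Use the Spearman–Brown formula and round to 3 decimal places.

0.710

ρ_k = kρ / (1 + (k−1)ρ) = 4·0.38 / (1 + 3·0.38) = 1.520 / 2.140 = 0.710.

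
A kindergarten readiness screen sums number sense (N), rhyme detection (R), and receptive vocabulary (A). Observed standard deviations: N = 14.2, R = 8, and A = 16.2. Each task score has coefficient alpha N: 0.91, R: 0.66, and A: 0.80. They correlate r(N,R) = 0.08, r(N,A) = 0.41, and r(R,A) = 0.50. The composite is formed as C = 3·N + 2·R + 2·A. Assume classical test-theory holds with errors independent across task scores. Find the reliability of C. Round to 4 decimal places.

Var(C) = 3²·14.2² + 2²·8² + 2²·16.2² + 2·[6·14.2·8·0.08 + 6·14.2·16.2·0.41 + 4·8·16.2·0.50] = 3120.52 + 1759.25 = 4879.77.
Under uncorrelated errors the observed covariances equal the true-score covariances, so only the own-variance terms attenuate.
True-score variance = [3²·14.2²·0.91 + 2²·8²·0.66 + 2²·16.2²·0.80] + 1759.25 = 2660.2 + 1759.25 = 4419.45.
Reliability = 4419.45 / 4879.77 = 0.9057.

0.9057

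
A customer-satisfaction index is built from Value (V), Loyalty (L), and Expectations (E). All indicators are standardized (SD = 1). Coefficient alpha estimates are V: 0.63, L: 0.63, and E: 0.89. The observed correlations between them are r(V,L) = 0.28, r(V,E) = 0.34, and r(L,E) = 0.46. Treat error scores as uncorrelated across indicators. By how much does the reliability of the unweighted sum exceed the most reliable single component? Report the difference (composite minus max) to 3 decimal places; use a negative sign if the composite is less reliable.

Var(sum) = 3 + 2.16 = 5.16; true-score variance = 2.15 + 2.16 = 4.31; composite reliability = 0.8353.
Max component reliability = 0.8900.
Difference = 0.8353 − 0.8900 = -0.055.

-0.055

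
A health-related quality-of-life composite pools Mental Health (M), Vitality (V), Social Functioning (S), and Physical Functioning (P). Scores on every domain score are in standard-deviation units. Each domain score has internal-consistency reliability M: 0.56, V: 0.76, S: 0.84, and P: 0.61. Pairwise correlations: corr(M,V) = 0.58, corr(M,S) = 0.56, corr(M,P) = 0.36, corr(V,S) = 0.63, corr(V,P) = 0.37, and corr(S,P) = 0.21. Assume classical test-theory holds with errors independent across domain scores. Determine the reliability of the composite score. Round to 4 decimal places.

Var(M+V+S+P) = 4 + 2·[0.58 + 0.56 + 0.36 + 0.63 + 0.37 + 0.21] = 4 + 5.42 = 9.42.
With uncorrelated errors the cross-covariances are all true-score covariance, so they carry over unchanged; only the diagonal terms shrink to ρᵢσᵢ².
True-score variance = [0.56 + 0.76 + 0.84 + 0.61] + 5.42 = 2.77 + 5.42 = 8.19.
Reliability = 8.19 / 9.42 = 0.8694.

0.8694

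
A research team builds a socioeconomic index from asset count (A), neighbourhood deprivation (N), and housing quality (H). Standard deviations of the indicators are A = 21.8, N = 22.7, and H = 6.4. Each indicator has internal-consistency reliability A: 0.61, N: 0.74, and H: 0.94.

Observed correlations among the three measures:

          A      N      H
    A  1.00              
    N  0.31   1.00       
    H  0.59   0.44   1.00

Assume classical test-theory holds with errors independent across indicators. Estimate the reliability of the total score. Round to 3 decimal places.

Var(A+N+H) = 21.8² + 22.7² + 6.4² + 2·[21.8·22.7·0.31 + 21.8·6.4·0.59 + 22.7·6.4·0.44] = 1031.49 + 599.293 = 1630.78.
With uncorrelated errors the cross-covariances are all true-score covariance, so they carry over unchanged; only the diagonal terms shrink to ρᵢσᵢ².
True-score variance = [21.8²·0.61 + 22.7²·0.74 + 6.4²·0.94] + 599.293 = 709.713 + 599.293 = 1309.01.
Reliability = 1309.01 / 1630.78 = 0.803.

0.803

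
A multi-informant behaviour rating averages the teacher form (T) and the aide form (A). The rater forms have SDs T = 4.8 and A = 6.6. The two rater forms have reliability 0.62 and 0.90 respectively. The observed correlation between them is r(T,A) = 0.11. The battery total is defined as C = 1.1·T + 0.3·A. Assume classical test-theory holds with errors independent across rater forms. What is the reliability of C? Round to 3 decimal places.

Var(C) = 1.1²·4.8² + 0.3²·6.6² + 2·[0.33·4.8·6.6·0.11] = 31.7988 + 2.29997 = 34.0988.
With uncorrelated errors the cross-covariances are all true-score covariance, so they carry over unchanged; only the diagonal terms shrink to ρᵢσᵢ².
True-score variance = [1.1²·4.8²·0.62 + 0.3²·6.6²·0.90] + 2.29997 = 20.813 + 2.29997 = 23.1129.
Reliability = 23.1129 / 34.0988 = 0.678.

0.678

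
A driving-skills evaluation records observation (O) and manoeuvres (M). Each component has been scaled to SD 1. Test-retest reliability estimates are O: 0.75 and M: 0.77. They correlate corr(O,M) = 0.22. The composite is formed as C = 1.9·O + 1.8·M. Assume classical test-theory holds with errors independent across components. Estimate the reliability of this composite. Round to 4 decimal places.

Var(C) = 1.9² + 1.8² + 2·[3.42·0.22] = 6.85 + 1.5048 = 8.3548.
Because errors are independent across components, Cov(Tᵢ,Tⱼ) = Cov(Xᵢ,Xⱼ); the off-diagonal part of the true-score variance is the same as above.
True-score variance = [1.9²·0.75 + 1.8²·0.77] + 1.5048 = 5.2023 + 1.5048 = 6.7071.
Reliability = 6.7071 / 8.3548 = 0.8028.

0.8028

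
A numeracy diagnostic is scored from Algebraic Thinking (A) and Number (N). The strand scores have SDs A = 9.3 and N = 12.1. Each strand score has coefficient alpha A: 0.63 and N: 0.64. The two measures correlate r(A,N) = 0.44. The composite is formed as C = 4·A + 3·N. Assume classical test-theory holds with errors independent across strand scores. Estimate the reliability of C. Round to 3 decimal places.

Var(C) = 4²·9.3² + 3²·12.1² + 2·[12·9.3·12.1·0.44] = 2701.53 + 1188.32 = 3889.85.
Because errors are independent across components, Cov(Tᵢ,Tⱼ) = Cov(Xᵢ,Xⱼ); the off-diagonal part of the true-score variance is the same as above.
True-score variance = [4²·9.3²·0.63 + 3²·12.1²·0.64] + 1188.32 = 1715.14 + 1188.32 = 2903.46.
Reliability = 2903.46 / 3889.85 = 0.746.

0.746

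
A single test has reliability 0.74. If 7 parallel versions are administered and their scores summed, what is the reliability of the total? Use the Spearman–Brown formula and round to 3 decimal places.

ρ_k = kρ / (1 + (k−1)ρ) = 7·0.74 / (1 + 6·0.74) = 5.180 / 5.440 = 0.952.

0.952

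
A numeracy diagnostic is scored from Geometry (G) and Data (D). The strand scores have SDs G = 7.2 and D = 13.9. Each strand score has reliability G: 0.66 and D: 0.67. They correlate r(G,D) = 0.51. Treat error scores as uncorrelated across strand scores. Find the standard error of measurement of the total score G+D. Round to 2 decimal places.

9.02

Var(total) = 245.05 + 102.082 = 347.132.
True-score variance = 163.665 + 102.082 = 265.747, so reliability = 0.7656.
Error variance = 347.132 − 265.747 = 81.3849; SEM = √81.3849 = 9.02.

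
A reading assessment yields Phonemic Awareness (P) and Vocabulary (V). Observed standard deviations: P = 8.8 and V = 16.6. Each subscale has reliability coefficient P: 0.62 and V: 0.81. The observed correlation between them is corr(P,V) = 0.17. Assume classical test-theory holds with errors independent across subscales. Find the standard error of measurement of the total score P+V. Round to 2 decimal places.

Var(total) = 353 + 49.6672 = 402.667.
True-score variance = 271.216 + 49.6672 = 320.884, so reliability = 0.7969.
Error variance = 402.667 − 320.884 = 81.7836; SEM = √81.7836 = 9.04.

9.04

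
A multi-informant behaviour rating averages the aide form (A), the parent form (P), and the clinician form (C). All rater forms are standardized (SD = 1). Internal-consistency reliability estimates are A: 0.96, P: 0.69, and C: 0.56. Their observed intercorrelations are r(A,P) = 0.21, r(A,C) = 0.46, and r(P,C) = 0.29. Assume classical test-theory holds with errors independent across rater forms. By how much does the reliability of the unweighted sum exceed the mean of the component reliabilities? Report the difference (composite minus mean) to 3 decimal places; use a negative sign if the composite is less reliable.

0.103

Var(sum) = 3 + 1.92 = 4.92; true-score variance = 2.21 + 1.92 = 4.13; composite reliability = 0.8394.
Mean component reliability = 0.7367.
Difference = 0.8394 − 0.7367 = 0.103.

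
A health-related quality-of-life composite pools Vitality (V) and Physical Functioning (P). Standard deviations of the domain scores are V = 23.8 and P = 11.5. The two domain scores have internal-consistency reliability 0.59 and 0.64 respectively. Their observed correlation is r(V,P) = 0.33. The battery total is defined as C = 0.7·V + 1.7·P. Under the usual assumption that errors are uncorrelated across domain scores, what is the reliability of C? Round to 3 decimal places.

Var(C) = 0.7²·23.8² + 1.7²·11.5² + 2·[1.19·23.8·11.5·0.33] = 659.758 + 214.964 = 874.722.
Because errors are independent across components, Cov(Tᵢ,Tⱼ) = Cov(Xᵢ,Xⱼ); the off-diagonal part of the true-score variance is the same as above.
True-score variance = [0.7²·23.8²·0.59 + 1.7²·11.5²·0.64] + 214.964 = 408.367 + 214.964 = 623.331.
Reliability = 623.331 / 874.722 = 0.713.

0.713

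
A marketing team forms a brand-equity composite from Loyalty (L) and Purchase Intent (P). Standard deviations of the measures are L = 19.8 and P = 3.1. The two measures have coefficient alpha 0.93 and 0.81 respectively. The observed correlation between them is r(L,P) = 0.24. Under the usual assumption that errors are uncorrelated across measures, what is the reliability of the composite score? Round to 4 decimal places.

0.9321

Var(L+P) = 19.8² + 3.1² + 2·[19.8·3.1·0.24] = 401.65 + 29.4624 = 431.112.
Under uncorrelated errors the observed covariances equal the true-score covariances, so only the own-variance terms attenuate.
True-score variance = [19.8²·0.93 + 3.1²·0.81] + 29.4624 = 372.381 + 29.4624 = 401.844.
Reliability = 401.844 / 431.112 = 0.9321.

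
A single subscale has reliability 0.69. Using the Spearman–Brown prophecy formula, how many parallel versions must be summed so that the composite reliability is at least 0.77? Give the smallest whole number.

2

k ≥ ρ*(1−ρ₁)/(ρ₁(1−ρ*)) = 0.77·0.31 / (0.69·0.23) = 1.504.
Smallest integer k = 2.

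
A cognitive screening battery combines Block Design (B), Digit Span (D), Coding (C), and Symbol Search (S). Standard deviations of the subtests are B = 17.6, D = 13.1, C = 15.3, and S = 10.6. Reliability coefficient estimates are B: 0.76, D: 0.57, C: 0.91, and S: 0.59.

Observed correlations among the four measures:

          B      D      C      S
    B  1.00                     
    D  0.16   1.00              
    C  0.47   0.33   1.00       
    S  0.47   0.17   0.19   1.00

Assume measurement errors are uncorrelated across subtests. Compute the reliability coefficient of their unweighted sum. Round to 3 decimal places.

0.863

Var(B+D+C+S) = 17.6² + 13.1² + 15.3² + 10.6² + 2·[17.6·13.1·0.16 + 17.6·15.3·0.47 + 17.6·10.6·0.47 + 13.1·15.3·0.33 + 13.1·10.6·0.17 + 15.3·10.6·0.19] = 827.82 + 743.393 = 1571.21.
With uncorrelated errors the cross-covariances are all true-score covariance, so they carry over unchanged; only the diagonal terms shrink to ρᵢσᵢ².
True-score variance = [17.6²·0.76 + 13.1²·0.57 + 15.3²·0.91 + 10.6²·0.59] + 743.393 = 612.55 + 743.393 = 1355.94.
Reliability = 1355.94 / 1571.21 = 0.863.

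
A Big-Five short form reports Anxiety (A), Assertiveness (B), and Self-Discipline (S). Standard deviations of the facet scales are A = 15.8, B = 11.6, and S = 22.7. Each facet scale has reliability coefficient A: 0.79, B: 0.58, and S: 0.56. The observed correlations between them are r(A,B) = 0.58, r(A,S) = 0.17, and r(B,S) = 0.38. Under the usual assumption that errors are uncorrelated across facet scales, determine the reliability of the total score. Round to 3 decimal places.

Var(A+B+S) = 15.8² + 11.6² + 22.7² + 2·[15.8·11.6·0.58 + 15.8·22.7·0.17 + 11.6·22.7·0.38] = 899.49 + 534.672 = 1434.16.
Because errors are independent across components, Cov(Tᵢ,Tⱼ) = Cov(Xᵢ,Xⱼ); the off-diagonal part of the true-score variance is the same as above.
True-score variance = [15.8²·0.79 + 11.6²·0.58 + 22.7²·0.56] + 534.672 = 563.823 + 534.672 = 1098.5.
Reliability = 1098.5 / 1434.16 = 0.766.

0.766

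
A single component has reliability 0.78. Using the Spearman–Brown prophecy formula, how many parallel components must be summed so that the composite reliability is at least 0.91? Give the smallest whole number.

3

k ≥ ρ*(1−ρ₁)/(ρ₁(1−ρ*)) = 0.91·0.22 / (0.78·0.09) = 2.852.
Smallest integer k = 3.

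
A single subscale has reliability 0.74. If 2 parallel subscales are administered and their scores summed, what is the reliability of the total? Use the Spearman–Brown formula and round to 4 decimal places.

ρ_k = kρ / (1 + (k−1)ρ) = 2·0.74 / (1 + 1·0.74) = 1.480 / 1.740 = 0.8506.

0.8506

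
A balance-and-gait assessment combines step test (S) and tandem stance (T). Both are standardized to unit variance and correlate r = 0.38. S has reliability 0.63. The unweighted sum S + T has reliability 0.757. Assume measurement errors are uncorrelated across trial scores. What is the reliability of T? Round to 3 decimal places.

Var(S+T) = 2 + 2·0.38 = 2.760.
True-score variance = ρ_S + ρ_T + 2·0.38, so 0.757 = (0.63 + ρ_T + 0.76) / 2.760.
ρ_T = 0.757·2.760 − 0.63 − 0.76 = 0.699.

0.699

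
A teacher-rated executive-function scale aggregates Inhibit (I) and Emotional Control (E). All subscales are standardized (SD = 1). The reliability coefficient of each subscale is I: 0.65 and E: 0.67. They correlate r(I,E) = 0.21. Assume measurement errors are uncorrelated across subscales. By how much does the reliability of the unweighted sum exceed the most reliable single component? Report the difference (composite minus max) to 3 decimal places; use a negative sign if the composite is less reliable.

Var(sum) = 2 + 0.42 = 2.42; true-score variance = 1.32 + 0.42 = 1.74; composite reliability = 0.7190.
Max component reliability = 0.6700.
Difference = 0.7190 − 0.6700 = 0.049.

0.049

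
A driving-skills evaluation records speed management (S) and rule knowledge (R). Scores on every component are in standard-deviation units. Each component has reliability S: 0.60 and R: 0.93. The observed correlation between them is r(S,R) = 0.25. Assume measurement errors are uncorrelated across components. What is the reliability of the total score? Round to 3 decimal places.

0.812

Var(S+R) = 2 + 2·[0.25] = 2 + 0.5 = 2.5.
Because errors are independent across components, Cov(Tᵢ,Tⱼ) = Cov(Xᵢ,Xⱼ); the off-diagonal part of the true-score variance is the same as above.
True-score variance = [0.60 + 0.93] + 0.5 = 1.53 + 0.5 = 2.03.
Reliability = 2.03 / 2.5 = 0.812.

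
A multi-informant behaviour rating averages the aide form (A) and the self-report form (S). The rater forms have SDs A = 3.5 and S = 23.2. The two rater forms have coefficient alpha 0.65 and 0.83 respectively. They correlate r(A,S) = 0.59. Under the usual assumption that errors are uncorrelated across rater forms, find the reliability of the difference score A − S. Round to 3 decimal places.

Var(A−S) = 3.5² + 23.2² − 2·3.5·23.2·0.59 = 550.49 − 95.816 = 454.674.
Under uncorrelated errors the observed covariances equal the true-score covariances, so only the own-variance terms attenuate.
True-score variance = [3.5²·0.65 + 23.2²·0.83] − 95.816 = 454.702 − 95.816 = 358.886.
Reliability = 358.886 / 454.674 = 0.789.

0.789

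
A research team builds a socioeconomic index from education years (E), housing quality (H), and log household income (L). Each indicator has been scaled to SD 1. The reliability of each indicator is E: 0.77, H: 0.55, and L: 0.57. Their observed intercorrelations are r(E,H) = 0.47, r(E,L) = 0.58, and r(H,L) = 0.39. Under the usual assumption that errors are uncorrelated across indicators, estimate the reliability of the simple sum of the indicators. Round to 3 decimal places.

Var(E+H+L) = 3 + 2·[0.47 + 0.58 + 0.39] = 3 + 2.88 = 5.88.
Under uncorrelated errors the observed covariances equal the true-score covariances, so only the own-variance terms attenuate.
True-score variance = [0.77 + 0.55 + 0.57] + 2.88 = 1.89 + 2.88 = 4.77.
Reliability = 4.77 / 5.88 = 0.811.

0.811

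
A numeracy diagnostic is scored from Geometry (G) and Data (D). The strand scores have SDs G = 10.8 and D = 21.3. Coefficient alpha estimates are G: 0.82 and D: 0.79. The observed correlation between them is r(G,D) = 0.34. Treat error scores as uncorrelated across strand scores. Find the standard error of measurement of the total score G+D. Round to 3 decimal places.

10.783

Var(total) = 570.33 + 156.427 = 726.757.
True-score variance = 454.06 + 156.427 = 610.487, so reliability = 0.8400.
Error variance = 726.757 − 610.487 = 116.27; SEM = √116.27 = 10.783.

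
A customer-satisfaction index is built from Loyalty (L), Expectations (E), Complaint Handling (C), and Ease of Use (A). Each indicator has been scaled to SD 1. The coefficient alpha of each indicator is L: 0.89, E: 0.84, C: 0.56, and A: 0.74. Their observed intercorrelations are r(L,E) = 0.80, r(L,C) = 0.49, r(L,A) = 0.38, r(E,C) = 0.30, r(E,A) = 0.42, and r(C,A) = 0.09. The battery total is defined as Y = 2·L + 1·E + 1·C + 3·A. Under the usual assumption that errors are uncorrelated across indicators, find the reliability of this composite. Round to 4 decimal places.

Var(Y) = 2² + 1 + 1 + 3² + 2·[2·0.80 + 2·0.49 + 6·0.38 + 0.30 + 3·0.42 + 3·0.09] = 15 + 13.38 = 28.38.
Because errors are independent across components, Cov(Tᵢ,Tⱼ) = Cov(Xᵢ,Xⱼ); the off-diagonal part of the true-score variance is the same as above.
True-score variance = [2²·0.89 + 0.84 + 0.56 + 3²·0.74] + 13.38 = 11.62 + 13.38 = 25.
Reliability = 25 / 28.38 = 0.8809.

0.8809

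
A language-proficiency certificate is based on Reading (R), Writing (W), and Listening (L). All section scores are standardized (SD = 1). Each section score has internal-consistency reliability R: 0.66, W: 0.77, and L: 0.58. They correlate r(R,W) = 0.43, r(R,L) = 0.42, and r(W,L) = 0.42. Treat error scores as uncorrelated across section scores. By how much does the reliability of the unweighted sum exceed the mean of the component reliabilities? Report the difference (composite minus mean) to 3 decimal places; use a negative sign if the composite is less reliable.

Var(sum) = 3 + 2.54 = 5.54; true-score variance = 2.01 + 2.54 = 4.55; composite reliability = 0.8213.
Mean component reliability = 0.6700.
Difference = 0.8213 − 0.6700 = 0.151.

0.151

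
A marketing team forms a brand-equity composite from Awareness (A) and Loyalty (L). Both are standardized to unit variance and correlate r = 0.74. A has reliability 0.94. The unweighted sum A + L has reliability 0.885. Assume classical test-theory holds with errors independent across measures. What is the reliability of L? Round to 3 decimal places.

Var(A+L) = 2 + 2·0.74 = 3.480.
True-score variance = ρ_A + ρ_L + 2·0.74, so 0.885 = (0.94 + ρ_L + 1.48) / 3.480.
ρ_L = 0.885·3.480 − 0.94 − 1.48 = 0.660.

0.660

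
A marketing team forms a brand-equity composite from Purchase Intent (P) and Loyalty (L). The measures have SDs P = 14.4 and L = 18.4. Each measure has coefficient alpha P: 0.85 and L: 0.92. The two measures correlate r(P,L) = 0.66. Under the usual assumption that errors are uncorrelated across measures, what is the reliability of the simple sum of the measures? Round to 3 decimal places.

0.935

Var(P+L) = 14.4² + 18.4² + 2·[14.4·18.4·0.66] = 545.92 + 349.747 = 895.667.
Under uncorrelated errors the observed covariances equal the true-score covariances, so only the own-variance terms attenuate.
True-score variance = [14.4²·0.85 + 18.4²·0.92] + 349.747 = 487.731 + 349.747 = 837.478.
Reliability = 837.478 / 895.667 = 0.935.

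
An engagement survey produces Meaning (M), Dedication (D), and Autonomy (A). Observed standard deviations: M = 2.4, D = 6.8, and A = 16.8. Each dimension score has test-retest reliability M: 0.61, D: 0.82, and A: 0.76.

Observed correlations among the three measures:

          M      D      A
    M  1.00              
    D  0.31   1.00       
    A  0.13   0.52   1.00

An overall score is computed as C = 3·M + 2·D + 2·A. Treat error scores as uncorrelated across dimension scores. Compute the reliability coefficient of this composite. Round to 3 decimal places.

0.835

Var(C) = 3²·2.4² + 2²·6.8² + 2²·16.8² + 2·[6·2.4·6.8·0.31 + 6·2.4·16.8·0.13 + 4·6.8·16.8·0.52] = 1365.76 + 598.848 = 1964.61.
Under uncorrelated errors the observed covariances equal the true-score covariances, so only the own-variance terms attenuate.
True-score variance = [3²·2.4²·0.61 + 2²·6.8²·0.82 + 2²·16.8²·0.76] + 598.848 = 1041.3 + 598.848 = 1640.15.
Reliability = 1640.15 / 1964.61 = 0.835.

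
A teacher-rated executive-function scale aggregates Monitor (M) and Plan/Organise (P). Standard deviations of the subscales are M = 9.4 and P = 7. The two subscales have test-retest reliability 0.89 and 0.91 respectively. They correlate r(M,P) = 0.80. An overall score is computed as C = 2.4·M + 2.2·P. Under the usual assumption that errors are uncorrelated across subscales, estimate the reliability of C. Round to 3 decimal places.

0.941

Var(C) = 2.4²·9.4² + 2.2²·7² + 2·[5.28·9.4·7·0.80] = 746.114 + 555.878 = 1301.99.
With uncorrelated errors the cross-covariances are all true-score covariance, so they carry over unchanged; only the diagonal terms shrink to ρᵢσᵢ².
True-score variance = [2.4²·9.4²·0.89 + 2.2²·7²·0.91] + 555.878 = 668.784 + 555.878 = 1224.66.
Reliability = 1224.66 / 1301.99 = 0.941.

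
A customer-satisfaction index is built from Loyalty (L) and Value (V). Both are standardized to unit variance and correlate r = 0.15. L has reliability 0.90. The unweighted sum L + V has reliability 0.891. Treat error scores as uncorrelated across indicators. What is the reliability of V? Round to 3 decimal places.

0.849

Var(L+V) = 2 + 2·0.15 = 2.300.
True-score variance = ρ_L + ρ_V + 2·0.15, so 0.891 = (0.90 + ρ_V + 0.30) / 2.300.
ρ_V = 0.891·2.300 − 0.90 − 0.30 = 0.849.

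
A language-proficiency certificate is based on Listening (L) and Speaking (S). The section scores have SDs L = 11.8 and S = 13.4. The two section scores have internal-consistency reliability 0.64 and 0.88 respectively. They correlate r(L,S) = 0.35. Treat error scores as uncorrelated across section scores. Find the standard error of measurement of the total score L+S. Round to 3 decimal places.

Var(total) = 318.8 + 110.684 = 429.484.
True-score variance = 247.126 + 110.684 = 357.81, so reliability = 0.8331.
Error variance = 429.484 − 357.81 = 71.6736; SEM = √71.6736 = 8.466.

8.466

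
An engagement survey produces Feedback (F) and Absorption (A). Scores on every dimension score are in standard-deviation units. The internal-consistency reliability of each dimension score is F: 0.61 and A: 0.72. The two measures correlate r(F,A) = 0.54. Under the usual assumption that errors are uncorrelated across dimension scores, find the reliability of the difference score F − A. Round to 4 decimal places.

Var(F−A) = 1 + 1 − 2·0.54 = 2 − 1.08 = 0.92.
Because errors are independent across components, Cov(Tᵢ,Tⱼ) = Cov(Xᵢ,Xⱼ); the off-diagonal part of the true-score variance is the same as above.
True-score variance = [0.61 + 0.72] − 1.08 = 1.33 − 1.08 = 0.25.
Reliability = 0.25 / 0.92 = 0.2717.

0.2717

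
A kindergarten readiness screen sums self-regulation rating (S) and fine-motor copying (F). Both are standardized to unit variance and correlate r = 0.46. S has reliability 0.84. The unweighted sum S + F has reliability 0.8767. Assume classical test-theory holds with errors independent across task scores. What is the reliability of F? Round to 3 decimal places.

0.800

Var(S+F) = 2 + 2·0.46 = 2.920.
True-score variance = ρ_S + ρ_F + 2·0.46, so 0.8767 = (0.84 + ρ_F + 0.92) / 2.920.
ρ_F = 0.8767·2.920 − 0.84 − 0.92 = 0.800.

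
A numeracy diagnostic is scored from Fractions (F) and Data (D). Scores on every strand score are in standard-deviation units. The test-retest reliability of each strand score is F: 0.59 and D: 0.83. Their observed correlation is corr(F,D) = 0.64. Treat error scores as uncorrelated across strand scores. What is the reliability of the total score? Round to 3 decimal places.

0.823

Var(F+D) = 2 + 2·[0.64] = 2 + 1.28 = 3.28.
With uncorrelated errors the cross-covariances are all true-score covariance, so they carry over unchanged; only the diagonal terms shrink to ρᵢσᵢ².
True-score variance = [0.59 + 0.83] + 1.28 = 1.42 + 1.28 = 2.7.
Reliability = 2.7 / 3.28 = 0.823.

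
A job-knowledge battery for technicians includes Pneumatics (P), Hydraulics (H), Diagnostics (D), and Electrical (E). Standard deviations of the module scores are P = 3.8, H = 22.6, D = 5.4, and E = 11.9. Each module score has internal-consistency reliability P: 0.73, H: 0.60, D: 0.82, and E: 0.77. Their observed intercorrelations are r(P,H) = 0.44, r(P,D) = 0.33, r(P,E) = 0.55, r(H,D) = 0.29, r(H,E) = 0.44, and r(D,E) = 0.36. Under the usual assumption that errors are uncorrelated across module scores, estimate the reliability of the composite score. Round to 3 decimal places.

0.793

Var(P+H+D+E) = 3.8² + 22.6² + 5.4² + 11.9² + 2·[3.8·22.6·0.44 + 3.8·5.4·0.33 + 3.8·11.9·0.55 + 22.6·5.4·0.29 + 22.6·11.9·0.44 + 5.4·11.9·0.36] = 695.97 + 492.577 = 1188.55.
With uncorrelated errors the cross-covariances are all true-score covariance, so they carry over unchanged; only the diagonal terms shrink to ρᵢσᵢ².
True-score variance = [3.8²·0.73 + 22.6²·0.60 + 5.4²·0.82 + 11.9²·0.77] + 492.577 = 449.948 + 492.577 = 942.525.
Reliability = 942.525 / 1188.55 = 0.793.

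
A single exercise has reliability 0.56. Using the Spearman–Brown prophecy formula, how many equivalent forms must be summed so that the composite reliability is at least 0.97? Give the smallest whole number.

26

k ≥ ρ*(1−ρ₁)/(ρ₁(1−ρ*)) = 0.97·0.44 / (0.56·0.03) = 25.405.
Smallest integer k = 26.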